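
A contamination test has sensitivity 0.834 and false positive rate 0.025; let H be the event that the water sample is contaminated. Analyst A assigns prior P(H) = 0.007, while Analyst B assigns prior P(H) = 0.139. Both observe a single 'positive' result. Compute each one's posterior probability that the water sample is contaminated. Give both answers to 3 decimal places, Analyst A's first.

The likelihood ratio for a 'positive' result is 0.834/0.025 = 33.360.
Analyst A: prior odds 0.007/0.993 = 0.0070493; posterior odds 0.23517; posterior probability 0.190.
Analyst B: prior odds 0.139/0.861 = 0.16144; posterior odds 5.3856; posterior probability 0.843.

Analyst A: 0.190; Analyst B: 0.843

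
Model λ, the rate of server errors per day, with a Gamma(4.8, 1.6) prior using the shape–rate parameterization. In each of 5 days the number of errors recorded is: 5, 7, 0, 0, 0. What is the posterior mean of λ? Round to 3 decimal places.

The Poisson likelihood adds the total count to the shape and the number of exposure periods to the rate. Here ∑xᵢ = 12 and n = 5, so shape 4.8→16.8 and rate 1.6→6.6.
E[λ | data] = 16.8/6.6 = 2.545.

Posterior mean ≈ 2.545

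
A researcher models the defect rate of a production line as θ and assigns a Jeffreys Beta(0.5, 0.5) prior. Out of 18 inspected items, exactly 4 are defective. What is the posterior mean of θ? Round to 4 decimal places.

The binomial likelihood is conjugate to the Beta prior: with 4 successes and 14 failures, the posterior is Beta(0.5+4, 0.5+14) = Beta(4.5, 14.5).
Posterior mean = α/(α+β) = 4.5/19 = 0.2368.

Posterior mean ≈ 0.2368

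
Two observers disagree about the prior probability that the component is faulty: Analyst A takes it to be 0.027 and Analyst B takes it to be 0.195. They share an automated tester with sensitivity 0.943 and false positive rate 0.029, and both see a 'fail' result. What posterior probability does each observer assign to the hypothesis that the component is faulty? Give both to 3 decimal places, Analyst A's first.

Analyst A: 0.474; Analyst B: 0.887

P('+'|H) = 0.943, P('+'|¬H) = 0.029.
Analyst A: numerator 0.943·0.027 = 0.025461; evidence = 0.025461+0.029·0.973 = 0.053678; posterior = 0.474.
Analyst B: numerator 0.943·0.195 = 0.18388; evidence = 0.18388+0.029·0.805 = 0.20723; posterior = 0.887.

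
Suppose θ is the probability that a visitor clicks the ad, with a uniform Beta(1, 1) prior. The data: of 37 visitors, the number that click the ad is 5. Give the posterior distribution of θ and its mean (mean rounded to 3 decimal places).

Observing 5 successes and 32 failures updates Beta(1, 1) by adding the success and failure counts to the two shape parameters: α = 1+5 = 6, β = 1+32 = 33.
E[θ | data] = 6/(6+33) = 0.154.

Posterior: Beta(6, 33); mean ≈ 0.154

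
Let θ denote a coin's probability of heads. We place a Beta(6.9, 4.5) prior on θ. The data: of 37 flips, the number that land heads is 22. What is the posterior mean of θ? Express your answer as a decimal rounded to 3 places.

Observing 22 successes and 15 failures updates Beta(6.9, 4.5) by adding the success and failure counts to the two shape parameters: α = 6.9+22 = 28.9, β = 4.5+15 = 19.5.
E[θ | data] = 28.9/(28.9+19.5) = 0.597.

Posterior mean ≈ 0.597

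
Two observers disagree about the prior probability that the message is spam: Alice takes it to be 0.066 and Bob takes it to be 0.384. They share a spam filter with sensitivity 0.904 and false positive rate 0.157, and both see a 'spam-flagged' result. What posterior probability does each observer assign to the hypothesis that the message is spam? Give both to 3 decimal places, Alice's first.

Alice: 0.289; Bob: 0.782

The likelihood ratio for a 'spam-flagged' result is 0.904/0.157 = 5.7580.
Alice: prior odds 0.066/0.934 = 0.070664; posterior odds 0.40688; posterior probability 0.289.
Bob: prior odds 0.384/0.616 = 0.62338; posterior odds 3.5894; posterior probability 0.782.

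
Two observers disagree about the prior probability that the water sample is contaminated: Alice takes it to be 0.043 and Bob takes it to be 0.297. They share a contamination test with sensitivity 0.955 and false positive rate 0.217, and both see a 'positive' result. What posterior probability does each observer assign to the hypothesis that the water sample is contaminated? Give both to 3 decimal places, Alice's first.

The likelihood ratio for a 'positive' result is 0.955/0.217 = 4.4009.
Alice: prior odds 0.043/0.957 = 0.044932; posterior odds 0.19774; posterior probability 0.165.
Bob: prior odds 0.297/0.703 = 0.42248; posterior odds 1.8593; posterior probability 0.650.

Alice: 0.165; Bob: 0.650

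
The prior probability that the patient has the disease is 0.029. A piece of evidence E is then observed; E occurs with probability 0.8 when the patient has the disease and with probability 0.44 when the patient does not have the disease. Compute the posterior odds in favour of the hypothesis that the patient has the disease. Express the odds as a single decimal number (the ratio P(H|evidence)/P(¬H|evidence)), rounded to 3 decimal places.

Posterior odds ≈ 0.054

Prior odds = 0.029/(1−0.029) = 0.029866. In log-odds, ln(0.029866) = -3.5110.
Add log likelihood ratio: ln(1.8182) = 0.59784.
Posterior log-odds = -2.9132, so posterior odds = exp(-2.9132) = 0.054302.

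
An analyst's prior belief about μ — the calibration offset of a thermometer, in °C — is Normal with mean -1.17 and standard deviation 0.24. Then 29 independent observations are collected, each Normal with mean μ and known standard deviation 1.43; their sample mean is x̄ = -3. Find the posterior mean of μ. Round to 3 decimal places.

Posterior mean ≈ -1.993

Prior precision 1/τ₀² = 1/0.24² = 17.3611; data precision n/σ² = 29/1.43² = 14.1816.
Posterior precision = 17.3611 + 14.1816 = 31.5427.
Posterior mean = (17.3611·-1.17 + 14.1816·-3) / 31.5427 = -1.993.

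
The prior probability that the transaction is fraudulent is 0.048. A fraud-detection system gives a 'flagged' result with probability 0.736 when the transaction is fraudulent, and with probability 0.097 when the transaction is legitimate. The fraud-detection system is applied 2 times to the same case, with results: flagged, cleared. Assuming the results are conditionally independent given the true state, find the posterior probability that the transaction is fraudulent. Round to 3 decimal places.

With H the event that the transaction is fraudulent, the joint likelihood of the observed sequence is P(data|H) = 0.736·0.264 = 0.19430 and P(data|¬H) = 0.097·0.903 = 0.087591.
Bayes: P(H|data) = 0.048·0.19430 / (0.048·0.19430 + 0.952·0.087591) = 0.0093266/0.092713 = 0.1006.

Posterior P(H) ≈ 0.101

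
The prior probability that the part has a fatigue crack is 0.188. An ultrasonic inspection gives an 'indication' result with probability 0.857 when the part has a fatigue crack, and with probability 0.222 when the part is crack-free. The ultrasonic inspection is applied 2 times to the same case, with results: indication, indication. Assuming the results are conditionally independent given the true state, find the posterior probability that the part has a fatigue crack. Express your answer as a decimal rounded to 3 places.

Posterior P(H) ≈ 0.775

Let H be the event that the part has a fatigue crack; start with P(H) = 0.188. P('indication'|H) = 0.857, P('indication'|¬H) = 0.222.
Update on result 1 ('indication'): P(H) ← 0.857·0.1880 / (0.857·0.1880 + 0.222·0.8120) = 0.16112/0.34138 = 0.4720.
Update on result 2 ('indication'): P(H) ← 0.857·0.4720 / (0.857·0.4720 + 0.222·0.5280) = 0.40447/0.52169 = 0.7753.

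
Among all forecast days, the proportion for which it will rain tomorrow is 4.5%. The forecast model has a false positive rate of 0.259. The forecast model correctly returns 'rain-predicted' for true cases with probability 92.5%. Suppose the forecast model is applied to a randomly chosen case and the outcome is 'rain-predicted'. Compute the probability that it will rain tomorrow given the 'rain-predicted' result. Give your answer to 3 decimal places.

Let H be the event that it will rain tomorrow. P(H) = 0.045, so P(¬H) = 0.955. With E the 'rain-predicted' result, P(E|H) = 0.925 and P(E|¬H) = 0.259.
P(E) = 0.925·0.045 + 0.259·0.955 = 0.041625 + 0.24735 = 0.28897.
By Bayes' theorem, P(H|E) = 0.041625 / 0.28897 = 0.144.

P(H | E) ≈ 0.144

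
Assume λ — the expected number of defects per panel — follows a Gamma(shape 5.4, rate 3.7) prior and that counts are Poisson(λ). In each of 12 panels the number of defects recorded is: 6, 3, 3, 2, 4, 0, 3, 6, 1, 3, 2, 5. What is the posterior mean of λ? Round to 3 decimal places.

The Poisson likelihood adds the total count to the shape and the number of exposure periods to the rate. Here ∑xᵢ = 38 and n = 12, so shape 5.4→43.4 and rate 3.7→15.7.
E[λ | data] = 43.4/15.7 = 2.764.

Posterior mean ≈ 2.764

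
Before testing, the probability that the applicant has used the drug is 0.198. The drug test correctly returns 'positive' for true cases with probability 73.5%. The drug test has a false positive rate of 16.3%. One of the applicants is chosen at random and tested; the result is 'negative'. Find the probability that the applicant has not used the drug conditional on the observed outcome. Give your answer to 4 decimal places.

Write H for 'the applicant has used the drug'. Prior odds H:¬H = 0.198/0.802 = 0.24688. For the 'negative' outcome, the likelihood ratio is 0.265/0.837 = 0.31661.
Posterior odds = 0.24688 × 0.31661 = 0.078165, so P(H|E) = 0.078165/(1+0.078165) = 0.0725. Then P(¬H|E) = 1 − 0.0725 = 0.9275.

P(¬H | E) ≈ 0.9275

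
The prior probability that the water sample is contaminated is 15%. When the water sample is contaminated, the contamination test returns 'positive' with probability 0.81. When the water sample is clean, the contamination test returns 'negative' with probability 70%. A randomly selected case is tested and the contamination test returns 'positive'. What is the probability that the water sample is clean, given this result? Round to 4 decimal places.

Write H for 'the water sample is contaminated'. Prior odds H:¬H = 0.15/0.85 = 0.17647. For the 'positive' outcome, the likelihood ratio is 0.81/0.3 = 2.7000.
Posterior odds = 0.17647 × 2.7000 = 0.47647, so P(H|E) = 0.47647/(1+0.47647) = 0.3227. Then P(¬H|E) = 1 − 0.3227 = 0.6773.

P(¬H | E) ≈ 0.6773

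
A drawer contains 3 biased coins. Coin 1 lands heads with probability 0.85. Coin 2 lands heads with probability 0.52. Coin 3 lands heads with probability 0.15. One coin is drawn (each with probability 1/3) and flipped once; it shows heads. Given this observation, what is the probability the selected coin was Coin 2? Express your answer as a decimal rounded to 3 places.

Tabulate prior·likelihood by source: [1] prior 0.333333, lik 0.85, product 0.2833; [2] prior 0.333333, lik 0.52, product 0.1733; [3] prior 0.333333, lik 0.15, product 0.05000.
Normalizing constant = 0.50667; the posterior for Coin 2 is its product over the sum, 0.1733/0.50667 = 0.342.

Posterior probability ≈ 0.342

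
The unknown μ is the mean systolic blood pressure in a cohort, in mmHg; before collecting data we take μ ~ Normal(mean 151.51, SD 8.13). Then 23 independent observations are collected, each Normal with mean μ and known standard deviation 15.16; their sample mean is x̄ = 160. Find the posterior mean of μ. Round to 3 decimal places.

With known σ, the Normal prior is conjugate. Weight on the data is w = (n/σ²)/(n/σ² + 1/τ₀²) = 0.100076/(0.100076+0.0151293) = 0.86868.
Posterior mean = w·x̄ + (1−w)·μ₀ = 0.86868·160 + 0.13132·151.51 = 158.885.

Posterior mean ≈ 158.885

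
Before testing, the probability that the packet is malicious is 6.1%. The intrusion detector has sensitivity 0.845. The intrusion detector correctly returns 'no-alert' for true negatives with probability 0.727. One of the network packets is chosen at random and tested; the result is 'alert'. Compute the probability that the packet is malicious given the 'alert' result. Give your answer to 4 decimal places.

P(H | E) ≈ 0.1674

Let H be the event that the packet is malicious. P(H) = 0.061, so P(¬H) = 0.939. With E the 'alert' result, P(E|H) = 0.845 and P(E|¬H) = 0.273.
P(E) = 0.845·0.061 + 0.273·0.939 = 0.051545 + 0.25635 = 0.30789.
By Bayes' theorem, P(H|E) = 0.051545 / 0.30789 = 0.1674.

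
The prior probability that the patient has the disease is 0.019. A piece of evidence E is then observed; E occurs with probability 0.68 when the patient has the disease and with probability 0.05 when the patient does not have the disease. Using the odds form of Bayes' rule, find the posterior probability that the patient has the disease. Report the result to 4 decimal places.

Prior odds = 0.019/(1−0.019) = 0.019368. In log-odds, ln(0.019368) = -3.9441.
Add log likelihood ratio: ln(13.600) = 2.6101.
Posterior log-odds = -1.3341, so posterior odds = exp(-1.3341) = 0.26340. Converting, P(H|E) = 0.26340/1.2634 = 0.2085.

Posterior probability ≈ 0.2085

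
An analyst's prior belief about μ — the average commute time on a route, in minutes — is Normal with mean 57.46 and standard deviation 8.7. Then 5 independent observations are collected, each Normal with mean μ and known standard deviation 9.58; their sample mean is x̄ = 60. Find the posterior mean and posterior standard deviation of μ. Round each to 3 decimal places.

With known σ, the Normal prior is conjugate. Weight on the data is w = (n/σ²)/(n/σ² + 1/τ₀²) = 0.0544802/(0.0544802+0.0132118) = 0.80483.
Posterior mean = w·x̄ + (1−w)·μ₀ = 0.80483·60 + 0.19517·57.46 = 59.504. Posterior variance = 1/(0.0544802+0.0132118) = 14.7728, so SD = 3.844.

Posterior mean ≈ 59.504; posterior SD ≈ 3.844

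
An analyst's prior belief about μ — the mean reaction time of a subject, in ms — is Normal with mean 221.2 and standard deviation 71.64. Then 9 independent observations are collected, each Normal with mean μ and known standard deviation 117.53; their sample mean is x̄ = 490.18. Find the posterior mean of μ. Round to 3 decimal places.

Posterior mean ≈ 428.259

Prior precision 1/τ₀² = 1/71.64² = 0.00019484; data precision n/σ² = 9/117.53² = 0.00065155.
Posterior precision = 0.00019484 + 0.00065155 = 0.00084639.
Posterior mean = (0.00019484·221.2 + 0.00065155·490.18) / 0.00084639 = 428.259.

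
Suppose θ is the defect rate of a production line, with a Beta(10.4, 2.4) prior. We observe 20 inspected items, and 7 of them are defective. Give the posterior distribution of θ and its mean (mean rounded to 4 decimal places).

Observing 7 successes and 13 failures updates Beta(10.4, 2.4) by adding the success and failure counts to the two shape parameters: α = 10.4+7 = 17.4, β = 2.4+13 = 15.4.
Posterior mean = α/(α+β) = 17.4/32.8 = 0.5305.

Posterior: Beta(17.4, 15.4); mean ≈ 0.5305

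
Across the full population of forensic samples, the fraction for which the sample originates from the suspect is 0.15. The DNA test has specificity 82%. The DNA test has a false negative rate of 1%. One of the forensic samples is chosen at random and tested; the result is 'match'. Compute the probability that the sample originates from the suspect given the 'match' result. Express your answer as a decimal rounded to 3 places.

P(H | E) ≈ 0.493

Write H for 'the sample originates from the suspect'. Prior odds H:¬H = 0.15/0.85 = 0.17647. For the 'match' outcome, the likelihood ratio is 0.99/0.18 = 5.5000.
Posterior odds = 0.17647 × 5.5000 = 0.97059, so P(H|E) = 0.97059/(1+0.97059) = 0.493.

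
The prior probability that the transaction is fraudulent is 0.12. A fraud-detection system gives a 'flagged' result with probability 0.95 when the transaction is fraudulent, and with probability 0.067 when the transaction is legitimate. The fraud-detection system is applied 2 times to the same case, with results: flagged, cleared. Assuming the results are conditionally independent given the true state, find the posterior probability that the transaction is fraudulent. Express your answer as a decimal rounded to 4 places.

With H the event that the transaction is fraudulent, the joint likelihood of the observed sequence is P(data|H) = 0.95·0.05 = 0.047500 and P(data|¬H) = 0.067·0.933 = 0.062511.
Bayes: P(H|data) = 0.12·0.047500 / (0.12·0.047500 + 0.88·0.062511) = 0.0057000/0.060710 = 0.0939.

Posterior P(H) ≈ 0.0939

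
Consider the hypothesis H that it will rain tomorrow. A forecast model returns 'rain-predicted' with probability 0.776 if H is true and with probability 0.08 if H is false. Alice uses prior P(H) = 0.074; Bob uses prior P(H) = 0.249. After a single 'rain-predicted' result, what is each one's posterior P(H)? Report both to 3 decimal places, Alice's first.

The likelihood ratio for a 'rain-predicted' result is 0.776/0.08 = 9.7000.
Alice: prior odds 0.074/0.926 = 0.079914; posterior odds 0.77516; posterior probability 0.437.
Bob: prior odds 0.249/0.751 = 0.33156; posterior odds 3.2161; posterior probability 0.763.

Alice: 0.437; Bob: 0.763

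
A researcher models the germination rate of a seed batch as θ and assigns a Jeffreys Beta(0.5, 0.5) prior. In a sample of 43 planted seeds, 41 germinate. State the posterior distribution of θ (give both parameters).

Posterior: Beta(41.5, 2.5)

Observing 41 successes and 2 failures updates Beta(0.5, 0.5) by adding the success and failure counts to the two shape parameters: α = 0.5+41 = 41.5, β = 0.5+2 = 2.5.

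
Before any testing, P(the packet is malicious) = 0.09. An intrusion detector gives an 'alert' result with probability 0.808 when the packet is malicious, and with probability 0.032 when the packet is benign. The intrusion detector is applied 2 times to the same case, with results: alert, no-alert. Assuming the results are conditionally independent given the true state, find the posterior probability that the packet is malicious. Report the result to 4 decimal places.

Let H be the event that the packet is malicious; start with P(H) = 0.09. P('alert'|H) = 0.808, P('alert'|¬H) = 0.032.
Update on result 1 ('alert'): P(H) ← 0.808·0.0900 / (0.808·0.0900 + 0.032·0.9100) = 0.072720/0.10184 = 0.7141.
Update on result 2 ('no-alert'): P(H) ← 0.192·0.7141 / (0.192·0.7141 + 0.968·0.2859) = 0.13710/0.41389 = 0.3312.

Posterior P(H) ≈ 0.3312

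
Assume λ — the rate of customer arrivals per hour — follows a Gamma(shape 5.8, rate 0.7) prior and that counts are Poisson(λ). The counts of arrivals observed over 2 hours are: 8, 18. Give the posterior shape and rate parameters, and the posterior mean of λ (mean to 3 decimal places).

Total count ∑xᵢ = 26 over n = 2 hours.
Gamma is conjugate to the Poisson likelihood: posterior is Gamma(shape = 5.8+26 = 31.8, rate = 0.7+2 = 2.7).
E[λ | data] = 31.8/2.7 = 11.778.

Posterior: Gamma(shape=31.8, rate=2.7); mean ≈ 11.778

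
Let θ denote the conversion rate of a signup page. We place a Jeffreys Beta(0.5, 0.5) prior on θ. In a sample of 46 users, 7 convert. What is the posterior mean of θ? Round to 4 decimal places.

The binomial likelihood is conjugate to the Beta prior: with 7 successes and 39 failures, the posterior is Beta(0.5+7, 0.5+39) = Beta(7.5, 39.5).
Posterior mean = α/(α+β) = 7.5/47 = 0.1596.

Posterior mean ≈ 0.1596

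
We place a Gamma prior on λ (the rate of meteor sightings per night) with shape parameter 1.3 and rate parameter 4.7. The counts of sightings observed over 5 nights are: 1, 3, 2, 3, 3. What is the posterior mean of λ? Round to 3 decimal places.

Posterior mean ≈ 1.371

Total count ∑xᵢ = 12 over n = 5 nights.
Gamma is conjugate to the Poisson likelihood: posterior is Gamma(shape = 1.3+12 = 13.3, rate = 4.7+5 = 9.7).
Posterior mean = shape/rate = 13.3/9.7 = 1.371.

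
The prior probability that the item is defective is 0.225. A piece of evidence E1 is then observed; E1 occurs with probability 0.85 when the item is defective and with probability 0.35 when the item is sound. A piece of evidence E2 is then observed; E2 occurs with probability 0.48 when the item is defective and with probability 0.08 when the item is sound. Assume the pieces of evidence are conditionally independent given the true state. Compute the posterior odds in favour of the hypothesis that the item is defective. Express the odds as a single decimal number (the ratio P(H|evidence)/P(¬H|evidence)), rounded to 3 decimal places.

Prior odds = 0.225/(1−0.225) = 0.29032. In log-odds, ln(0.29032) = -1.2368.
Add log likelihood ratios: ln(2.4286) + ln(6.0000) = 2.6791.
Posterior log-odds = 1.4423, so posterior odds = exp(1.4423) = 4.2304.

Posterior odds ≈ 4.230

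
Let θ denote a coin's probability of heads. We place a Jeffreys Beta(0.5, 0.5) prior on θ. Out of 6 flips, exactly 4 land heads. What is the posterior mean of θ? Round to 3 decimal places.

The binomial likelihood is conjugate to the Beta prior: with 4 successes and 2 failures, the posterior is Beta(0.5+4, 0.5+2) = Beta(4.5, 2.5).
E[θ | data] = 4.5/(4.5+2.5) = 0.643.

Posterior mean ≈ 0.643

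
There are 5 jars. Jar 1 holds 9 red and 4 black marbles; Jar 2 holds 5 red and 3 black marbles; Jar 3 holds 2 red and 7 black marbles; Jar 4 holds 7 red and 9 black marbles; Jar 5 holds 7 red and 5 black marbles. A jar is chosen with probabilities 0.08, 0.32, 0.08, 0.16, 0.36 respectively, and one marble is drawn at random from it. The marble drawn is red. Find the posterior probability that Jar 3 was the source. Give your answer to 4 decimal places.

Posterior probability ≈ 0.0321

Tabulate prior·likelihood by source: [1] prior 0.08, lik 0.6923, product 0.05538; [2] prior 0.32, lik 0.625, product 0.2000; [3] prior 0.08, lik 0.2222, product 0.01778; [4] prior 0.16, lik 0.4375, product 0.07000; [5] prior 0.36, lik 0.5833, product 0.2100.
Normalizing constant = 0.55316; the posterior for Jar 3 is its product over the sum, 0.01778/0.55316 = 0.0321.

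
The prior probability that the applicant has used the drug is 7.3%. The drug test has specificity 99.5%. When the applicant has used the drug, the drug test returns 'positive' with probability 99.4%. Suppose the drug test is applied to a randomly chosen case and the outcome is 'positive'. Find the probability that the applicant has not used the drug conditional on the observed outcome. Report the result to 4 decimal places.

P(¬H | E) ≈ 0.0600

Write H for 'the applicant has used the drug'. Prior odds H:¬H = 0.073/0.927 = 0.078749. For the 'positive' outcome, the likelihood ratio is 0.994/0.005 = 198.80.
Posterior odds = 0.078749 × 198.80 = 15.655, so P(H|E) = 15.655/(1+15.655) = 0.9400. Then P(¬H|E) = 1 − 0.9400 = 0.0600.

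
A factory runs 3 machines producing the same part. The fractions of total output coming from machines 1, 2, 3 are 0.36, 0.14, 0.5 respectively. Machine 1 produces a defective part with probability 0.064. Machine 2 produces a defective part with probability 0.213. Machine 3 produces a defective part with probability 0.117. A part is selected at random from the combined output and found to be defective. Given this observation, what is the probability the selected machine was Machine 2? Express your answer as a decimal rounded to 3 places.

Posterior probability ≈ 0.268

P(defective|M1) = 0.064; P(defective|M2) = 0.213; P(defective|M3) = 0.117.
Prior × likelihood for each source: 0.36·0.064=0.02304, 0.14·0.213=0.02982, 0.5·0.117=0.05850. Summing gives P(defective) = 0.11136.
P(Machine 2 | defective) = 0.02982 / 0.11136 = 0.268.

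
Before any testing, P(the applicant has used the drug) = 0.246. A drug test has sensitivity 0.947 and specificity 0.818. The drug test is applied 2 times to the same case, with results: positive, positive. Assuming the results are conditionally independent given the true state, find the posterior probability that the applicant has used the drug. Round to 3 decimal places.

Let H be the event that the applicant has used the drug; start with P(H) = 0.246. P('positive'|H) = 0.947, P('positive'|¬H) = 0.182.
Update on result 1 ('positive'): P(H) ← 0.947·0.2460 / (0.947·0.2460 + 0.182·0.7540) = 0.23296/0.37019 = 0.6293.
Update on result 2 ('positive'): P(H) ← 0.947·0.6293 / (0.947·0.6293 + 0.182·0.3707) = 0.59595/0.66342 = 0.8983.

Posterior P(H) ≈ 0.898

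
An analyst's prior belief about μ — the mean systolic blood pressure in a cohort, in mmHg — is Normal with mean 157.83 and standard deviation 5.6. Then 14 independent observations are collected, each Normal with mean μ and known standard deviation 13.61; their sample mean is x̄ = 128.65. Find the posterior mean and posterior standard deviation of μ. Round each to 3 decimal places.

Posterior mean ≈ 137.308; posterior SD ≈ 3.050

With known σ, the Normal prior is conjugate. Weight on the data is w = (n/σ²)/(n/σ² + 1/τ₀²) = 0.0755809/(0.0755809+0.0318878) = 0.70328.
Posterior mean = w·x̄ + (1−w)·μ₀ = 0.70328·128.65 + 0.29672·157.83 = 137.308. Posterior variance = 1/(0.0755809+0.0318878) = 9.30504, so SD = 3.050.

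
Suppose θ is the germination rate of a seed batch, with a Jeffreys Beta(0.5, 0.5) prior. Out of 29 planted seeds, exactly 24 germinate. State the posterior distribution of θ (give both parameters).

Posterior: Beta(24.5, 5.5)

The binomial likelihood is conjugate to the Beta prior: with 24 successes and 5 failures, the posterior is Beta(0.5+24, 0.5+5) = Beta(24.5, 5.5).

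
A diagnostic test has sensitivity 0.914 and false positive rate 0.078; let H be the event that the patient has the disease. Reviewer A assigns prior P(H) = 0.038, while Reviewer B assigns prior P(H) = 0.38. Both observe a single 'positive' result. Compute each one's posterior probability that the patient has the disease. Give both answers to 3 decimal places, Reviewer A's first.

Reviewer A: 0.316; Reviewer B: 0.878

P('+'|H) = 0.914, P('+'|¬H) = 0.078.
Reviewer A: numerator 0.914·0.038 = 0.034732; evidence = 0.034732+0.078·0.962 = 0.10977; posterior = 0.316.
Reviewer B: numerator 0.914·0.38 = 0.34732; evidence = 0.34732+0.078·0.62 = 0.39568; posterior = 0.878.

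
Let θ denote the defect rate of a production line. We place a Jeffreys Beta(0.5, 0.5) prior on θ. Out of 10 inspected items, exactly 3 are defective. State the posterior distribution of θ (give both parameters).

Posterior: Beta(3.5, 7.5)

Observing 3 successes and 7 failures updates Beta(0.5, 0.5) by adding the success and failure counts to the two shape parameters: α = 0.5+3 = 3.5, β = 0.5+7 = 7.5.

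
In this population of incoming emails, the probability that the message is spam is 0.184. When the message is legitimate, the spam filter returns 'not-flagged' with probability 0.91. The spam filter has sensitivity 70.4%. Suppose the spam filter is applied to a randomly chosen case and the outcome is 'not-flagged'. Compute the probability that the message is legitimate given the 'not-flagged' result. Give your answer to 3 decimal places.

Write H for 'the message is spam'. Prior odds H:¬H = 0.184/0.816 = 0.22549. For the 'not-flagged' outcome, the likelihood ratio is 0.296/0.91 = 0.32527.
Posterior odds = 0.22549 × 0.32527 = 0.073346, so P(H|E) = 0.073346/(1+0.073346) = 0.068. Then P(¬H|E) = 1 − 0.068 = 0.932.

P(¬H | E) ≈ 0.932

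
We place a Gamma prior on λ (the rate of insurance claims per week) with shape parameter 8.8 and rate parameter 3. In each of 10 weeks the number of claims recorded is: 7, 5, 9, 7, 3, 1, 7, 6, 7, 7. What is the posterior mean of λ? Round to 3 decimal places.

Total count ∑xᵢ = 59 over n = 10 weeks.
Gamma is conjugate to the Poisson likelihood: posterior is Gamma(shape = 8.8+59 = 67.8, rate = 3+10 = 13).
Posterior mean = shape/rate = 67.8/13 = 5.215.

Posterior mean ≈ 5.215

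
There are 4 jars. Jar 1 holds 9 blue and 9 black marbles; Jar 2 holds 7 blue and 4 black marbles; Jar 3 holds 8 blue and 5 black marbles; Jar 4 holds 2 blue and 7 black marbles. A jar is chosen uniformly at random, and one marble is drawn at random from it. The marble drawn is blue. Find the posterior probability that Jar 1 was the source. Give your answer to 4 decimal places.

Tabulate prior·likelihood by source: [1] prior 0.25, lik 0.5, product 0.1250; [2] prior 0.25, lik 0.6364, product 0.1591; [3] prior 0.25, lik 0.6154, product 0.1538; [4] prior 0.25, lik 0.2222, product 0.05556.
Normalizing constant = 0.49349; the posterior for Jar 1 is its product over the sum, 0.1250/0.49349 = 0.2533.

Posterior probability ≈ 0.2533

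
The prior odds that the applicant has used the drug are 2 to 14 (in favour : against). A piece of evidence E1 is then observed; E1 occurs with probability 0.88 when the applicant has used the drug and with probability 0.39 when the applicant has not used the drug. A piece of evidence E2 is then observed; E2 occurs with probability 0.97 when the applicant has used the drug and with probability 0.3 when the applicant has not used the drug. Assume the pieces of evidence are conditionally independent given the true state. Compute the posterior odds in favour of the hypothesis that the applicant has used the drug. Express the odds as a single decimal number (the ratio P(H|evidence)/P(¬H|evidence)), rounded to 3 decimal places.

Prior odds = 2/14 = 0.14286.
Likelihood ratio for E1 = 0.88/0.39 = 2.2564.
Likelihood ratio for E2 = 0.97/0.3 = 3.2333.
Posterior odds = prior odds × LR₁ × LR₂ = 1.0422.

Posterior odds ≈ 1.042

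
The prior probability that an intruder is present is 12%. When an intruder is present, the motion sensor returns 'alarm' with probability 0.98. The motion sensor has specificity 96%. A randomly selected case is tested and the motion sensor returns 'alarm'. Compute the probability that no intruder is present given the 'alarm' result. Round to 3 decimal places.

Let H be the event that an intruder is present. P(H) = 0.12, so P(¬H) = 0.88. With E the 'alarm' result, P(E|H) = 0.98 and P(E|¬H) = 0.04.
P(E) = 0.98·0.12 + 0.04·0.88 = 0.11760 + 0.035200 = 0.15280.
By Bayes' theorem, P(H|E) = 0.11760 / 0.15280 = 0.770. Hence P(¬H|E) = 1 − 0.770 = 0.230.

P(¬H | E) ≈ 0.230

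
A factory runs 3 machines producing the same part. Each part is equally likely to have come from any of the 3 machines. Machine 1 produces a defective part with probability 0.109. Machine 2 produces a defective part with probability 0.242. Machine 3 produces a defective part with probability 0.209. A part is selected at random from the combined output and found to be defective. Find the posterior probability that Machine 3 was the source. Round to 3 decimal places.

Posterior probability ≈ 0.373

Tabulate prior·likelihood by source: [1] prior 0.333333, lik 0.109, product 0.03633; [2] prior 0.333333, lik 0.242, product 0.08067; [3] prior 0.333333, lik 0.209, product 0.06967.
Normalizing constant = 0.18667; the posterior for Machine 3 is its product over the sum, 0.06967/0.18667 = 0.373.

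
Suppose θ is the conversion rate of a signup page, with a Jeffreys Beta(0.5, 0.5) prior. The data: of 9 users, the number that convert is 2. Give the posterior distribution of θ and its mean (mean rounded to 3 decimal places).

Posterior: Beta(2.5, 7.5); mean ≈ 0.250

The binomial likelihood is conjugate to the Beta prior: with 2 successes and 7 failures, the posterior is Beta(0.5+2, 0.5+7) = Beta(2.5, 7.5).
Posterior mean = α/(α+β) = 2.5/10 = 0.250.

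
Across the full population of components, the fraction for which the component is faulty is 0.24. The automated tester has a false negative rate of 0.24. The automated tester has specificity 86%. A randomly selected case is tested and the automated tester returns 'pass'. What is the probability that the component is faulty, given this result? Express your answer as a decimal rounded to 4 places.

P(H | E) ≈ 0.0810

Let H be the event that the component is faulty. P(H) = 0.24, so P(¬H) = 0.76. With E the 'pass' result, P(E|H) = 0.24 and P(E|¬H) = 0.86.
P(E) = 0.24·0.24 + 0.86·0.76 = 0.057600 + 0.65360 = 0.71120.
By Bayes' theorem, P(H|E) = 0.057600 / 0.71120 = 0.0810.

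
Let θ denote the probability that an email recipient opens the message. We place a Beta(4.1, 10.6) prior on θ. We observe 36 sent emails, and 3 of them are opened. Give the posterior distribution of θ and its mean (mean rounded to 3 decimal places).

The binomial likelihood is conjugate to the Beta prior: with 3 successes and 33 failures, the posterior is Beta(4.1+3, 10.6+33) = Beta(7.1, 43.6).
E[θ | data] = 7.1/(7.1+43.6) = 0.140.

Posterior: Beta(7.1, 43.6); mean ≈ 0.140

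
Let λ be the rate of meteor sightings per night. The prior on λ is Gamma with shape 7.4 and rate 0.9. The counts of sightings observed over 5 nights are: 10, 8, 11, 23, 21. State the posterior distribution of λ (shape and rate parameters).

Posterior: Gamma(shape=80.4, rate=5.9)

Total count ∑xᵢ = 73 over n = 5 nights.
Gamma is conjugate to the Poisson likelihood: posterior is Gamma(shape = 7.4+73 = 80.4, rate = 0.9+5 = 5.9).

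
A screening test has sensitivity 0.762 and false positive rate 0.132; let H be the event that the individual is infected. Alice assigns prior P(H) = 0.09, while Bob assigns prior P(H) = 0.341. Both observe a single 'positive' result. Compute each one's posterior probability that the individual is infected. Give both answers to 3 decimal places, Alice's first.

The likelihood ratio for a 'positive' result is 0.762/0.132 = 5.7727.
Alice: prior odds 0.09/0.91 = 0.098901; posterior odds 0.57093; posterior probability 0.363.
Bob: prior odds 0.341/0.659 = 0.51745; posterior odds 2.9871; posterior probability 0.749.

Alice: 0.363; Bob: 0.749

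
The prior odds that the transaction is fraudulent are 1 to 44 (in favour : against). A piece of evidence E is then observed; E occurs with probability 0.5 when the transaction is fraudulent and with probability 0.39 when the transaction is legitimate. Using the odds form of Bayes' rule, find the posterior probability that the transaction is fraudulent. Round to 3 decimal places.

Posterior probability ≈ 0.028

Prior odds = 1/44 = 0.022727. In log-odds, ln(0.022727) = -3.7842.
Add log likelihood ratio: ln(1.2821) = 0.24846.
Posterior log-odds = -3.5357, so posterior odds = exp(-3.5357) = 0.029138. Converting, P(H|E) = 0.029138/1.0291 = 0.028.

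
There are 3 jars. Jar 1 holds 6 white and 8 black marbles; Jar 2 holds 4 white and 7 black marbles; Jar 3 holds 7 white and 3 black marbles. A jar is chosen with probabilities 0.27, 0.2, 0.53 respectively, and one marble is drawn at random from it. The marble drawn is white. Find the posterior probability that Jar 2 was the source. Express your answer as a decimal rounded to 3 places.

P(white|Jar 1) = 0.4286; P(white|Jar 2) = 0.3636; P(white|Jar 3) = 0.7.
Prior × likelihood for each source: 0.27·0.4286=0.1157, 0.2·0.3636=0.07273, 0.53·0.7=0.3710. Summing gives P(white) = 0.55944.
P(Jar 2 | white) = 0.07273 / 0.55944 = 0.130.

Posterior probability ≈ 0.130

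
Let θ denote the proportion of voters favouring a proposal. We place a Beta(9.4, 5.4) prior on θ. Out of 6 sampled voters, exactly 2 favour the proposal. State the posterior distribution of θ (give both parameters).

Posterior: Beta(11.4, 9.4)

Observing 2 successes and 4 failures updates Beta(9.4, 5.4) by adding the success and failure counts to the two shape parameters: α = 9.4+2 = 11.4, β = 5.4+4 = 9.4.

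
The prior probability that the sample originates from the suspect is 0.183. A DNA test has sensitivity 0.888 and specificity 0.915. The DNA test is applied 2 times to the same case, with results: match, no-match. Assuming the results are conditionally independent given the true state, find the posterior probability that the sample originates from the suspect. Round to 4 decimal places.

Posterior P(H) ≈ 0.2227

Let H be the event that the sample originates from the suspect; start with P(H) = 0.183. P('match'|H) = 0.888, P('match'|¬H) = 0.085.
Update on result 1 ('match'): P(H) ← 0.888·0.1830 / (0.888·0.1830 + 0.085·0.8170) = 0.16250/0.23195 = 0.7006.
Update on result 2 ('no-match'): P(H) ← 0.112·0.7006 / (0.112·0.7006 + 0.915·0.2994) = 0.078467/0.35242 = 0.2227.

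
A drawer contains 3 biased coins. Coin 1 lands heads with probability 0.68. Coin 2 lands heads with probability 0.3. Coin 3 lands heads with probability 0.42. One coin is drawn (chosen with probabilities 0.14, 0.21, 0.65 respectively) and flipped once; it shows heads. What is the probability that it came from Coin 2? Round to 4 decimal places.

Posterior probability ≈ 0.1461

P(heads|C1) = 0.68; P(heads|C2) = 0.3; P(heads|C3) = 0.42.
Prior × likelihood for each source: 0.14·0.68=0.09520, 0.21·0.3=0.06300, 0.65·0.42=0.2730. Summing gives P(heads) = 0.43120.
P(Coin 2 | heads) = 0.06300 / 0.43120 = 0.1461.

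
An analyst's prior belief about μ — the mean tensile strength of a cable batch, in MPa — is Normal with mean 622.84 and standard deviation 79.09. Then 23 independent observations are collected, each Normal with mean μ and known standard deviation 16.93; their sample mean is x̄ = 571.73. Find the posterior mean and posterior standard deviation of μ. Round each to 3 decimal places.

Posterior mean ≈ 571.832; posterior SD ≈ 3.527

Prior precision 1/τ₀² = 1/79.09² = 0.00015987; data precision n/σ² = 23/16.93² = 0.0802442.
Posterior precision = 0.00015987 + 0.0802442 = 0.0804041, giving posterior SD = 1/√0.0804041 = 3.527.
Posterior mean = (0.00015987·622.84 + 0.0802442·571.73) / 0.0804041 = 571.832.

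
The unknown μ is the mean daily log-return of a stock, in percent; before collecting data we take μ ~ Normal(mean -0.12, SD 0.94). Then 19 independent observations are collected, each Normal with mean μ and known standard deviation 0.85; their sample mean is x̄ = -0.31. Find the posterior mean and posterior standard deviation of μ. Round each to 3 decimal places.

Prior precision 1/τ₀² = 1/0.94² = 1.13173; data precision n/σ² = 19/0.85² = 26.2976.
Posterior precision = 1.13173 + 26.2976 = 27.4293, giving posterior SD = 1/√27.4293 = 0.191.
Posterior mean = (1.13173·-0.12 + 26.2976·-0.31) / 27.4293 = -0.302.

Posterior mean ≈ -0.302; posterior SD ≈ 0.191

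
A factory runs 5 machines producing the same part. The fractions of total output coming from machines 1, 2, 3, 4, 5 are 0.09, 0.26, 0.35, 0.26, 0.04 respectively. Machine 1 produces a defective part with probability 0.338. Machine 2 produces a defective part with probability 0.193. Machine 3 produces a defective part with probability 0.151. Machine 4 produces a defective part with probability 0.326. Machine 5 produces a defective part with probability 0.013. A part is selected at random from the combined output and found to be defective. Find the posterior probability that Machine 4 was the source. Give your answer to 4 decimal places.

Posterior probability ≈ 0.3875

Tabulate prior·likelihood by source: [1] prior 0.09, lik 0.338, product 0.03042; [2] prior 0.26, lik 0.193, product 0.05018; [3] prior 0.35, lik 0.151, product 0.05285; [4] prior 0.26, lik 0.326, product 0.08476; [5] prior 0.04, lik 0.013, product 0.0005200.
Normalizing constant = 0.21873; the posterior for Machine 4 is its product over the sum, 0.08476/0.21873 = 0.3875.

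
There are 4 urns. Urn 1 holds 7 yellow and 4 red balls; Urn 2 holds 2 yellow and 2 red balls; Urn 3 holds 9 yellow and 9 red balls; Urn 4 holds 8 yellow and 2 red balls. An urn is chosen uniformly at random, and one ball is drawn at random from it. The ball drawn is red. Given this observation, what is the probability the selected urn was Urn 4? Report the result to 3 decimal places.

Tabulate prior·likelihood by source: [1] prior 0.25, lik 0.3636, product 0.09091; [2] prior 0.25, lik 0.5, product 0.1250; [3] prior 0.25, lik 0.5, product 0.1250; [4] prior 0.25, lik 0.2, product 0.05000.
Normalizing constant = 0.39091; the posterior for Urn 4 is its product over the sum, 0.05000/0.39091 = 0.128.

Posterior probability ≈ 0.128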